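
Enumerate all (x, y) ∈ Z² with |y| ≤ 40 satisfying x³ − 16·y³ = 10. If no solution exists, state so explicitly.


The equation is x³ - 16y³ = 10. For fixed y, x³ = 16·y³ + 10, so a solution requires the RHS to be a perfect cube.
Strategy: iterate y from -40 to 40, compute RHS = 16·y³ + 10, and check whether it is a (positive or negative) perfect cube.
Check small values of y:
  y = 0: RHS = 10 is not a perfect cube.
  y = 1: RHS = 26 is not a perfect cube.
  y = -1: RHS = -6 is not a perfect cube.
  y = 2: RHS = 138 is not a perfect cube.
  y = -2: RHS = -118 is not a perfect cube.
  y = 3: RHS = 442 is not a perfect cube.
  y = -3: RHS = -422 is not a perfect cube.
Continuing the search up to |y| = 40 finds no solutions either.
No (x, y) in the scanned range satisfies the equation.

No integer solutions with |y| ≤ 40.


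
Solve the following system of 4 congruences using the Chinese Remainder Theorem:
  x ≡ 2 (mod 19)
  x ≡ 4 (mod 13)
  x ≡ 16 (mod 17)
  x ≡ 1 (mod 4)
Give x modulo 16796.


Product of moduli M = 19 · 13 · 17 · 4 = 16796.
Merge one congruence at a time:
  Start: x ≡ 2 (mod 19).
  Combine with x ≡ 4 (mod 13); new modulus lcm = 247.
    Write x = 2 + 19·t and substitute into x ≡ 4 (mod 13): 19·t ≡ 4 − 2 = 2 (mod 13).
    Reduce coefficients mod 13: 6·t ≡ 2 (mod 13).
    The inverse of 6 mod 13 is 11 (since 6·11 = 66 = 5·13 + 1), so t ≡ 11·2 = 22 ≡ 9 (mod 13).
    Then x = 2 + 19·9 = 173, valid modulo lcm(19, 13) = 247: x ≡ 173 (mod 247).
  Combine with x ≡ 16 (mod 17); new modulus lcm = 4199.
    Write x = 173 + 247·t and substitute into x ≡ 16 (mod 17): 247·t ≡ 16 − 173 = -157 (mod 17).
    Reduce coefficients mod 17: 9·t ≡ 13 (mod 17).
    The inverse of 9 mod 17 is 2 (since 9·2 = 18 = 1·17 + 1), so t ≡ 2·13 = 26 ≡ 9 (mod 17).
    Then x = 173 + 247·9 = 2396, valid modulo lcm(247, 17) = 4199: x ≡ 2396 (mod 4199).
  Combine with x ≡ 1 (mod 4); new modulus lcm = 16796.
    Write x = 2396 + 4199·t and substitute into x ≡ 1 (mod 4): 4199·t ≡ 1 − 2396 = -2395 (mod 4).
    Reduce coefficients mod 4: 3·t ≡ 1 (mod 4).
    The inverse of 3 mod 4 is 3 (since 3·3 = 9 = 2·4 + 1), so t ≡ 3·1 = 3 ≡ 3 (mod 4).
    Then x = 2396 + 4199·3 = 14993, valid modulo lcm(4199, 4) = 16796: x ≡ 14993 (mod 16796).
Verify against each original: 14993 mod 19 = 2, 14993 mod 13 = 4, 14993 mod 17 = 16, 14993 mod 4 = 1.

x ≡ 14993 (mod 16796).


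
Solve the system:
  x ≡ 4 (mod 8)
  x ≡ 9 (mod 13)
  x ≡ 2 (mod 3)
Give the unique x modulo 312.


Moduli 8, 13, 3 are pairwise coprime; by CRT there is a unique solution modulo M = 8 · 13 · 3 = 312.
Solve pairwise, accumulating the modulus:
  Start with x ≡ 4 (mod 8).
  Combine with x ≡ 9 (mod 13): since gcd(8, 13) = 1, we get a unique residue mod 104.
    Write x = 4 + 8·t and substitute into x ≡ 9 (mod 13): 8·t ≡ 9 − 4 = 5 (mod 13).
    The inverse of 8 mod 13 is 5 (since 8·5 = 40 = 3·13 + 1), so t ≡ 5·5 = 25 ≡ 12 (mod 13).
    Then x = 4 + 8·12 = 100, valid modulo lcm(8, 13) = 104: x ≡ 100 (mod 104).
  Combine with x ≡ 2 (mod 3): since gcd(104, 3) = 1, we get a unique residue mod 312.
    Write x = 100 + 104·t and substitute into x ≡ 2 (mod 3): 104·t ≡ 2 − 100 = -98 (mod 3).
    Reduce coefficients mod 3: 2·t ≡ 1 (mod 3).
    The inverse of 2 mod 3 is 2 (since 2·2 = 4 = 1·3 + 1), so t ≡ 2·1 = 2 ≡ 2 (mod 3).
    Then x = 100 + 104·2 = 308, valid modulo lcm(104, 3) = 312: x ≡ 308 (mod 312).
Verify: 308 mod 8 = 4 ✓, 308 mod 13 = 9 ✓, 308 mod 3 = 2 ✓.

x ≡ 308 (mod 312).


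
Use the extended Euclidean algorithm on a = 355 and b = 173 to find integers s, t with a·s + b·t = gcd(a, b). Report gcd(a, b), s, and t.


Euclidean algorithm on (355, 173) — divide until remainder is 0:
  355 = 2 · 173 + 9
  173 = 19 · 9 + 2
  9 = 4 · 2 + 1
  2 = 2 · 1 + 0
gcd(355, 173) = 1.
Track Bezout coefficients alongside the remainders: start with r₀ = 355 = a·1 + b·0 (s = 1, t = 0) and r₁ = 173 = a·0 + b·1 (s = 0, t = 1); each new remainder r_{k+1} = r_{k-1} − q_k·r_k inherits s_{k+1} = s_{k-1} − q_k·s_k, t_{k+1} = t_{k-1} − q_k·t_k, so r_k = a·s_k + b·t_k at every step:
  q = 2: r = 9, s = 1 − 2·0 = 1, t = 0 − 2·1 = -2  (check: 355·1 + 173·(-2) = 9)
  q = 19: r = 2, s = 0 − 19·1 = -19, t = 1 − 19·(-2) = 39  (check: 355·(-19) + 173·39 = 2)
  q = 4: r = 1, s = 1 − 4·(-19) = 77, t = -2 − 4·39 = -158  (check: 355·77 + 173·(-158) = 1)
The row with r = 1 (the gcd) gives the Bezout coefficients s = 77, t = -158.
Result: 355 · (77) + 173 · (-158) = 1.

gcd(355, 173) = 1; s = 77, t = -158 (check: 355·77 + 173·(-158) = 1).


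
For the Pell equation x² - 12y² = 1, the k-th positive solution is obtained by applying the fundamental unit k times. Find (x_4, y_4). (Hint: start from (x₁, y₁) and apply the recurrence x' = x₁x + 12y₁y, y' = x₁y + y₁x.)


Step 1: Find the fundamental solution (x₁, y₁) of x² - 12y² = 1.
  Expand √12 as a continued fraction. a₀ = ⌊√12⌋ = 3; iterate m_{k+1} = d_k·a_k − m_k, d_{k+1} = (12 − m_{k+1}²)/d_k, a_{k+1} = ⌊(a₀ + m_{k+1})/d_{k+1}⌋ (starting m₀ = 0, d₀ = 1), with convergents p_k = a_k·p_{k-1} + p_{k-2}, q_k = a_k·q_{k-1} + q_{k-2} (p₋₁ = 1, q₋₁ = 0):
  k = 0: a₀ = 3; p₀/q₀ = 3/1; p₀² − 12·q₀² = 9 − 12 = -3.
  k = 1: m = 3, d = 3, a = ⌊(3 + 3)/3⌋ = 2; p/q = (2·3 + 1)/(2·1 + 0) = 7/2; p² − 12·q² = 49 − 48 = 1.
  The first convergent with p² − 12·q² = 1 gives the fundamental solution (x₁, y₁) = (7, 2).
Step 2: Apply the recurrence (x_{n+1}, y_{n+1}) = (x₁x_n + 12y₁y_n, x₁y_n + y₁x_n) repeatedly.
  From (x_1, y_1) = (7, 2): x_2 = 7·7 + 12·2·2 = 97; y_2 = 7·2 + 2·7 = 28.
  From (x_2, y_2) = (97, 28): x_3 = 7·97 + 12·2·28 = 1351; y_3 = 7·28 + 2·97 = 390.
  From (x_3, y_3) = (1351, 390): x_4 = 7·1351 + 12·2·390 = 18817; y_4 = 7·390 + 2·1351 = 5432.
Step 3: Verify x_4² - 12·y_4² = 354079489 - 354079488 = 1 (should be 1). ✓

(x_1, y_1) = (7, 2); (x_4, y_4) = (18817, 5432).


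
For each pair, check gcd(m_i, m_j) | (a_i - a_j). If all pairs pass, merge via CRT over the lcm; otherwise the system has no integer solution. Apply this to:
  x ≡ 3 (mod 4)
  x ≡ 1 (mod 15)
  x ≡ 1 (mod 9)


Moduli 4, 15, 9 are not pairwise coprime, so CRT works modulo lcm(m_i) when all pairwise compatibility conditions hold.
Pairwise compatibility: gcd(m_i, m_j) must divide a_i - a_j for every pair.
Merge one congruence at a time:
  Start: x ≡ 3 (mod 4).
  Combine with x ≡ 1 (mod 15): gcd(4, 15) = 1; 1 - 3 = -2, which IS divisible by 1, so compatible.
    Write x = 3 + 4·t and substitute into x ≡ 1 (mod 15): 4·t ≡ 1 − 3 = -2 (mod 15).
    Reduce coefficients mod 15: 4·t ≡ 13 (mod 15).
    The inverse of 4 mod 15 is 4 (since 4·4 = 16 = 1·15 + 1), so t ≡ 4·13 = 52 ≡ 7 (mod 15).
    Then x = 3 + 4·7 = 31, valid modulo lcm(4, 15) = 60: x ≡ 31 (mod 60).
  Combine with x ≡ 1 (mod 9): gcd(60, 9) = 3; 1 - 31 = -30, which IS divisible by 3, so compatible.
    Write x = 31 + 60·t and substitute into x ≡ 1 (mod 9): 60·t ≡ 1 − 31 = -30 (mod 9).
    Divide the congruence (and modulus) by g = 3: 20·t ≡ -10 (mod 3).
    Reduce coefficients mod 3: 2·t ≡ 2 (mod 3).
    The inverse of 2 mod 3 is 2 (since 2·2 = 4 = 1·3 + 1), so t ≡ 2·2 = 4 ≡ 1 (mod 3).
    Then x = 31 + 60·1 = 91, valid modulo lcm(60, 9) = 180: x ≡ 91 (mod 180).
Verify: 91 mod 4 = 3, 91 mod 15 = 1, 91 mod 9 = 1.

x ≡ 91 (mod 180).


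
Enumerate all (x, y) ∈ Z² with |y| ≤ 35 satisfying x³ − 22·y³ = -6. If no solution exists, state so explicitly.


The equation is x³ - 22y³ = -6. For fixed y, x³ = 22·y³ − 6, so a solution requires the RHS to be a perfect cube.
Strategy: iterate y from -35 to 35, compute RHS = 22·y³ − 6, and check whether it is a (positive or negative) perfect cube.
Check small values of y:
  y = 0: RHS = -6 is not a perfect cube.
  y = 1: RHS = 16 is not a perfect cube.
  y = -1: RHS = -28 is not a perfect cube.
  y = 2: RHS = 170 is not a perfect cube.
  y = -2: RHS = -182 is not a perfect cube.
  y = 3: RHS = 588 is not a perfect cube.
  y = -3: RHS = -600 is not a perfect cube.
Continuing, at y = 5: RHS = 2744 = (14)³ ⇒ x = 14 works.
Searching the remaining y in |y| ≤ 35 finds no further solutions.
Collected solutions: (14, 5).

Solutions (with |y| ≤ 35): (14, 5).


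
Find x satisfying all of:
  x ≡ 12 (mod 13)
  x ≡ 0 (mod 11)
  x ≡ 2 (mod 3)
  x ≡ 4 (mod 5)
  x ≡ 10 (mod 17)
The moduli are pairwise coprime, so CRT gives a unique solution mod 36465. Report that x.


Product of moduli M = 13 · 11 · 3 · 5 · 17 = 36465.
Merge one congruence at a time:
  Start: x ≡ 12 (mod 13).
  Combine with x ≡ 0 (mod 11); new modulus lcm = 143.
    Write x = 12 + 13·t and substitute into x ≡ 0 (mod 11): 13·t ≡ 0 − 12 = -12 (mod 11).
    Reduce coefficients mod 11: 2·t ≡ 10 (mod 11).
    The inverse of 2 mod 11 is 6 (since 2·6 = 12 = 1·11 + 1), so t ≡ 6·10 = 60 ≡ 5 (mod 11).
    Then x = 12 + 13·5 = 77, valid modulo lcm(13, 11) = 143: x ≡ 77 (mod 143).
  Combine with x ≡ 2 (mod 3); new modulus lcm = 429.
    Write x = 77 + 143·t and substitute into x ≡ 2 (mod 3): 143·t ≡ 2 − 77 = -75 (mod 3).
    Reduce coefficients mod 3: 2·t ≡ 0 (mod 3).
    The inverse of 2 mod 3 is 2 (since 2·2 = 4 = 1·3 + 1), so t ≡ 2·0 = 0 ≡ 0 (mod 3).
    Then x = 77 + 143·0 = 77, valid modulo lcm(143, 3) = 429: x ≡ 77 (mod 429).
  Combine with x ≡ 4 (mod 5); new modulus lcm = 2145.
    Write x = 77 + 429·t and substitute into x ≡ 4 (mod 5): 429·t ≡ 4 − 77 = -73 (mod 5).
    Reduce coefficients mod 5: 4·t ≡ 2 (mod 5).
    The inverse of 4 mod 5 is 4 (since 4·4 = 16 = 3·5 + 1), so t ≡ 4·2 = 8 ≡ 3 (mod 5).
    Then x = 77 + 429·3 = 1364, valid modulo lcm(429, 5) = 2145: x ≡ 1364 (mod 2145).
  Combine with x ≡ 10 (mod 17); new modulus lcm = 36465.
    Write x = 1364 + 2145·t and substitute into x ≡ 10 (mod 17): 2145·t ≡ 10 − 1364 = -1354 (mod 17).
    Reduce coefficients mod 17: 3·t ≡ 6 (mod 17).
    The inverse of 3 mod 17 is 6 (since 3·6 = 18 = 1·17 + 1), so t ≡ 6·6 = 36 ≡ 2 (mod 17).
    Then x = 1364 + 2145·2 = 5654, valid modulo lcm(2145, 17) = 36465: x ≡ 5654 (mod 36465).
Verify against each original: 5654 mod 13 = 12, 5654 mod 11 = 0, 5654 mod 3 = 2, 5654 mod 5 = 4, 5654 mod 17 = 10.

x ≡ 5654 (mod 36465).


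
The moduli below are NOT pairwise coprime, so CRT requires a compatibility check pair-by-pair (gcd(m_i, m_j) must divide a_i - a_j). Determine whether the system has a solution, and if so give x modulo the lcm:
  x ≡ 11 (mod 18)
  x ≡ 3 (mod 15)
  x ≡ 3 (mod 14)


Moduli 18, 15, 14 are not pairwise coprime, so CRT works modulo lcm(m_i) when all pairwise compatibility conditions hold.
Pairwise compatibility: gcd(m_i, m_j) must divide a_i - a_j for every pair.
Merge one congruence at a time:
  Start: x ≡ 11 (mod 18).
  Combine with x ≡ 3 (mod 15): gcd(18, 15) = 3, and 3 - 11 = -8 is NOT divisible by 3.
    ⇒ system is inconsistent (no integer solution).

No solution (the system is inconsistent).


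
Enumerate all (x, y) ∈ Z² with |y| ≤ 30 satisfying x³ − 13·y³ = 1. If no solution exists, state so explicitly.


The equation is x³ - 13y³ = 1. For fixed y, x³ = 13·y³ + 1, so a solution requires the RHS to be a perfect cube.
Strategy: iterate y from -30 to 30, compute RHS = 13·y³ + 1, and check whether it is a (positive or negative) perfect cube.
Check small values of y:
  y = 0: RHS = 1 = (1)³ ⇒ x = 1 works.
  y = 1: RHS = 14 is not a perfect cube.
  y = -1: RHS = -12 is not a perfect cube.
  y = 2: RHS = 105 is not a perfect cube.
  y = -2: RHS = -103 is not a perfect cube.
  y = 3: RHS = 352 is not a perfect cube.
  y = -3: RHS = -350 is not a perfect cube.
Continuing the search up to |y| = 30 finds no further solutions beyond those listed.
Collected solutions: (1, 0).

Solutions (with |y| ≤ 30): (1, 0).


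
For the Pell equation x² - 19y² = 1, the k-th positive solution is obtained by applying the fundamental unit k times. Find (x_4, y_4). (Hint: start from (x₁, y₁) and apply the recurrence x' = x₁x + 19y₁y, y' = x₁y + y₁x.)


Step 1: Find the fundamental solution (x₁, y₁) of x² - 19y² = 1.
  Expand √19 as a continued fraction. a₀ = ⌊√19⌋ = 4; iterate m_{k+1} = d_k·a_k − m_k, d_{k+1} = (19 − m_{k+1}²)/d_k, a_{k+1} = ⌊(a₀ + m_{k+1})/d_{k+1}⌋ (starting m₀ = 0, d₀ = 1), with convergents p_k = a_k·p_{k-1} + p_{k-2}, q_k = a_k·q_{k-1} + q_{k-2} (p₋₁ = 1, q₋₁ = 0):
  k = 0: a₀ = 4; p₀/q₀ = 4/1; p₀² − 19·q₀² = 16 − 19 = -3.
  k = 1: m = 4, d = 3, a = ⌊(4 + 4)/3⌋ = 2; p/q = (2·4 + 1)/(2·1 + 0) = 9/2; p² − 19·q² = 81 − 76 = 5.
  k = 2: m = 2, d = 5, a = ⌊(4 + 2)/5⌋ = 1; p/q = (1·9 + 4)/(1·2 + 1) = 13/3; p² − 19·q² = 169 − 171 = -2.
  k = 3: m = 3, d = 2, a = ⌊(4 + 3)/2⌋ = 3; p/q = (3·13 + 9)/(3·3 + 2) = 48/11; p² − 19·q² = 2304 − 2299 = 5.
  k = 4: m = 3, d = 5, a = ⌊(4 + 3)/5⌋ = 1; p/q = (1·48 + 13)/(1·11 + 3) = 61/14; p² − 19·q² = 3721 − 3724 = -3.
  k = 5: m = 2, d = 3, a = ⌊(4 + 2)/3⌋ = 2; p/q = (2·61 + 48)/(2·14 + 11) = 170/39; p² − 19·q² = 28900 − 28899 = 1.
  The first convergent with p² − 19·q² = 1 gives the fundamental solution (x₁, y₁) = (170, 39).
Step 2: Apply the recurrence (x_{n+1}, y_{n+1}) = (x₁x_n + 19y₁y_n, x₁y_n + y₁x_n) repeatedly.
  From (x_1, y_1) = (170, 39): x_2 = 170·170 + 19·39·39 = 57799; y_2 = 170·39 + 39·170 = 13260.
  From (x_2, y_2) = (57799, 13260): x_3 = 170·57799 + 19·39·13260 = 19651490; y_3 = 170·13260 + 39·57799 = 4508361.
  From (x_3, y_3) = (19651490, 4508361): x_4 = 170·19651490 + 19·39·4508361 = 6681448801; y_4 = 170·4508361 + 39·19651490 = 1532829480.
Step 3: Verify x_4² - 19·y_4² = 44641758080384337601 - 44641758080384337600 = 1 (should be 1). ✓

(x_1, y_1) = (170, 39); (x_4, y_4) = (6681448801, 1532829480).


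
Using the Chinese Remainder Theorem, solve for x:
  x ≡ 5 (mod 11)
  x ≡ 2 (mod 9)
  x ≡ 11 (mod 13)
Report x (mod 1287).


Moduli 11, 9, 13 are pairwise coprime; by CRT there is a unique solution modulo M = 11 · 9 · 13 = 1287.
Solve pairwise, accumulating the modulus:
  Start with x ≡ 5 (mod 11).
  Combine with x ≡ 2 (mod 9): since gcd(11, 9) = 1, we get a unique residue mod 99.
    Write x = 5 + 11·t and substitute into x ≡ 2 (mod 9): 11·t ≡ 2 − 5 = -3 (mod 9).
    Reduce coefficients mod 9: 2·t ≡ 6 (mod 9).
    The inverse of 2 mod 9 is 5 (since 2·5 = 10 = 1·9 + 1), so t ≡ 5·6 = 30 ≡ 3 (mod 9).
    Then x = 5 + 11·3 = 38, valid modulo lcm(11, 9) = 99: x ≡ 38 (mod 99).
  Combine with x ≡ 11 (mod 13): since gcd(99, 13) = 1, we get a unique residue mod 1287.
    Write x = 38 + 99·t and substitute into x ≡ 11 (mod 13): 99·t ≡ 11 − 38 = -27 (mod 13).
    Reduce coefficients mod 13: 8·t ≡ 12 (mod 13).
    The inverse of 8 mod 13 is 5 (since 8·5 = 40 = 3·13 + 1), so t ≡ 5·12 = 60 ≡ 8 (mod 13).
    Then x = 38 + 99·8 = 830, valid modulo lcm(99, 13) = 1287: x ≡ 830 (mod 1287).
Verify: 830 mod 11 = 5 ✓, 830 mod 9 = 2 ✓, 830 mod 13 = 11 ✓.

x ≡ 830 (mod 1287).


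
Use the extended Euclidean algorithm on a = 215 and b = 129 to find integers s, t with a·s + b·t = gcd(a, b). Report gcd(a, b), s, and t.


Euclidean algorithm on (215, 129) — divide until remainder is 0:
  215 = 1 · 129 + 86
  129 = 1 · 86 + 43
  86 = 2 · 43 + 0
gcd(215, 129) = 43.
Track Bezout coefficients alongside the remainders: start with r₀ = 215 = a·1 + b·0 (s = 1, t = 0) and r₁ = 129 = a·0 + b·1 (s = 0, t = 1); each new remainder r_{k+1} = r_{k-1} − q_k·r_k inherits s_{k+1} = s_{k-1} − q_k·s_k, t_{k+1} = t_{k-1} − q_k·t_k, so r_k = a·s_k + b·t_k at every step:
  q = 1: r = 86, s = 1 − 1·0 = 1, t = 0 − 1·1 = -1  (check: 215·1 + 129·(-1) = 86)
  q = 1: r = 43, s = 0 − 1·1 = -1, t = 1 − 1·(-1) = 2  (check: 215·(-1) + 129·2 = 43)
The row with r = 43 (the gcd) gives the Bezout coefficients s = -1, t = 2.
Result: 215 · (-1) + 129 · (2) = 43.

gcd(215, 129) = 43; s = -1, t = 2 (check: 215·(-1) + 129·2 = 43).


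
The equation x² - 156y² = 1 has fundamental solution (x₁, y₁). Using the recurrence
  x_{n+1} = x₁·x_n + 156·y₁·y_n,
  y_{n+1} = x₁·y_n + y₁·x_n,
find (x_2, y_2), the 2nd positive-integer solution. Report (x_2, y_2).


Step 1: Find the fundamental solution (x₁, y₁) of x² - 156y² = 1.
  Expand √156 as a continued fraction. a₀ = ⌊√156⌋ = 12; iterate m_{k+1} = d_k·a_k − m_k, d_{k+1} = (156 − m_{k+1}²)/d_k, a_{k+1} = ⌊(a₀ + m_{k+1})/d_{k+1}⌋ (starting m₀ = 0, d₀ = 1), with convergents p_k = a_k·p_{k-1} + p_{k-2}, q_k = a_k·q_{k-1} + q_{k-2} (p₋₁ = 1, q₋₁ = 0):
  k = 0: a₀ = 12; p₀/q₀ = 12/1; p₀² − 156·q₀² = 144 − 156 = -12.
  k = 1: m = 12, d = 12, a = ⌊(12 + 12)/12⌋ = 2; p/q = (2·12 + 1)/(2·1 + 0) = 25/2; p² − 156·q² = 625 − 624 = 1.
  The first convergent with p² − 156·q² = 1 gives the fundamental solution (x₁, y₁) = (25, 2).
Step 2: Apply the recurrence (x_{n+1}, y_{n+1}) = (x₁x_n + 156y₁y_n, x₁y_n + y₁x_n) repeatedly.
  From (x_1, y_1) = (25, 2): x_2 = 25·25 + 156·2·2 = 1249; y_2 = 25·2 + 2·25 = 100.
Step 3: Verify x_2² - 156·y_2² = 1560001 - 1560000 = 1 (should be 1). ✓

(x_1, y_1) = (25, 2); (x_2, y_2) = (1249, 100).


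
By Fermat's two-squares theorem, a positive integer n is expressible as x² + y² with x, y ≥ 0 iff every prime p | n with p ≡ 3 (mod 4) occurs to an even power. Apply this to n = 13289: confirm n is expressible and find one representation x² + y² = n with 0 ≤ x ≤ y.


Step 1: Factor n = 13289 = 97 · 137.
Step 2: Check the mod-4 condition on each prime factor: 97 ≡ 1 (mod 4), exponent 1; 137 ≡ 1 (mod 4), exponent 1.
All primes ≡ 3 (mod 4) appear to even exponent (or don't appear), so by the two-squares theorem n IS expressible as a sum of two squares.
Step 3: Build a representation. Here n = 97 · 137 is a product of primes ≡ 1 (mod 4). Each prime p ≡ 1 (mod 4) is itself a sum of two squares; find a² by testing p − a² for a perfect square:
  97: 97 − 1² = 96, 97 − 2² = 93, 97 − 3² = 88, 97 − 4² = 81 = 9² ⇒ 97 = 4² + 9².
  137: 137 − 1² = 136, 137 − 2² = 133, 137 − 3² = 128, 137 − 4² = 121 = 11² ⇒ 137 = 4² + 11².
  Combine using the Brahmagupta–Fibonacci identity (a² + b²)(c² + d²) = (ac − bd)² + (ad + bc)² = (ac + bd)² + (ad − bc)²:
  97 · 137 = 13289: from (4² + 9²)(4² + 11²), take (4·4 − 9·11, 4·11 + 9·4) = (16 − 99, 44 + 36) = (-83, 80); dropping signs (only squares matter) gives (83, 80); check 83² + 80² = 6889 + 6400 = 13289 ✓.
Step 4: Order so x ≤ y and verify: 80² + 83² = 6400 + 6889 = 13289 = n. ✓

n = 13289 = 80² + 83² (one valid representation with x ≤ y).


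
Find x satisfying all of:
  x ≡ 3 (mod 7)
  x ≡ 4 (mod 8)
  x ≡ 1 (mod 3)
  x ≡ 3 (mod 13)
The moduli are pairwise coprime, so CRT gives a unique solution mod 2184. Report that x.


Product of moduli M = 7 · 8 · 3 · 13 = 2184.
Merge one congruence at a time:
  Start: x ≡ 3 (mod 7).
  Combine with x ≡ 4 (mod 8); new modulus lcm = 56.
    Write x = 3 + 7·t and substitute into x ≡ 4 (mod 8): 7·t ≡ 4 − 3 = 1 (mod 8).
    The inverse of 7 mod 8 is 7 (since 7·7 = 49 = 6·8 + 1), so t ≡ 7·1 = 7 ≡ 7 (mod 8).
    Then x = 3 + 7·7 = 52, valid modulo lcm(7, 8) = 56: x ≡ 52 (mod 56).
  Combine with x ≡ 1 (mod 3); new modulus lcm = 168.
    Write x = 52 + 56·t and substitute into x ≡ 1 (mod 3): 56·t ≡ 1 − 52 = -51 (mod 3).
    Reduce coefficients mod 3: 2·t ≡ 0 (mod 3).
    The inverse of 2 mod 3 is 2 (since 2·2 = 4 = 1·3 + 1), so t ≡ 2·0 = 0 ≡ 0 (mod 3).
    Then x = 52 + 56·0 = 52, valid modulo lcm(56, 3) = 168: x ≡ 52 (mod 168).
  Combine with x ≡ 3 (mod 13); new modulus lcm = 2184.
    Write x = 52 + 168·t and substitute into x ≡ 3 (mod 13): 168·t ≡ 3 − 52 = -49 (mod 13).
    Reduce coefficients mod 13: 12·t ≡ 3 (mod 13).
    The inverse of 12 mod 13 is 12 (since 12·12 = 144 = 11·13 + 1), so t ≡ 12·3 = 36 ≡ 10 (mod 13).
    Then x = 52 + 168·10 = 1732, valid modulo lcm(168, 13) = 2184: x ≡ 1732 (mod 2184).
Verify against each original: 1732 mod 7 = 3, 1732 mod 8 = 4, 1732 mod 3 = 1, 1732 mod 13 = 3.

x ≡ 1732 (mod 2184).


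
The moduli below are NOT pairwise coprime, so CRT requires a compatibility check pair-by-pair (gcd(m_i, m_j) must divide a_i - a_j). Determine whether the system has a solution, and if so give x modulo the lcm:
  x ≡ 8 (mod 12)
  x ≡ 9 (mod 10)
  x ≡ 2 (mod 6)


Moduli 12, 10, 6 are not pairwise coprime, so CRT works modulo lcm(m_i) when all pairwise compatibility conditions hold.
Pairwise compatibility: gcd(m_i, m_j) must divide a_i - a_j for every pair.
Merge one congruence at a time:
  Start: x ≡ 8 (mod 12).
  Combine with x ≡ 9 (mod 10): gcd(12, 10) = 2, and 9 - 8 = 1 is NOT divisible by 2.
    ⇒ system is inconsistent (no integer solution).

No solution (the system is inconsistent).


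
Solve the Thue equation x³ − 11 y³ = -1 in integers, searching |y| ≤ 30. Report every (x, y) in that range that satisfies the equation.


The equation is x³ - 11y³ = -1. For fixed y, x³ = 11·y³ − 1, so a solution requires the RHS to be a perfect cube.
Strategy: iterate y from -30 to 30, compute RHS = 11·y³ − 1, and check whether it is a (positive or negative) perfect cube.
Check small values of y:
  y = 0: RHS = -1 = (-1)³ ⇒ x = -1 works.
  y = 1: RHS = 10 is not a perfect cube.
  y = -1: RHS = -12 is not a perfect cube.
  y = 2: RHS = 87 is not a perfect cube.
  y = -2: RHS = -89 is not a perfect cube.
  y = 3: RHS = 296 is not a perfect cube.
  y = -3: RHS = -298 is not a perfect cube.
Continuing the search up to |y| = 30 finds no further solutions beyond those listed.
Collected solutions: (-1, 0).

Solutions (with |y| ≤ 30): (-1, 0).


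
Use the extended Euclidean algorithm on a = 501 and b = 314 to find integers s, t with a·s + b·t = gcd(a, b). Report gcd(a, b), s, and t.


Euclidean algorithm on (501, 314) — divide until remainder is 0:
  501 = 1 · 314 + 187
  314 = 1 · 187 + 127
  187 = 1 · 127 + 60
  127 = 2 · 60 + 7
  60 = 8 · 7 + 4
  7 = 1 · 4 + 3
  4 = 1 · 3 + 1
  3 = 3 · 1 + 0
gcd(501, 314) = 1.
Track Bezout coefficients alongside the remainders: start with r₀ = 501 = a·1 + b·0 (s = 1, t = 0) and r₁ = 314 = a·0 + b·1 (s = 0, t = 1); each new remainder r_{k+1} = r_{k-1} − q_k·r_k inherits s_{k+1} = s_{k-1} − q_k·s_k, t_{k+1} = t_{k-1} − q_k·t_k, so r_k = a·s_k + b·t_k at every step:
  q = 1: r = 187, s = 1 − 1·0 = 1, t = 0 − 1·1 = -1  (check: 501·1 + 314·(-1) = 187)
  q = 1: r = 127, s = 0 − 1·1 = -1, t = 1 − 1·(-1) = 2  (check: 501·(-1) + 314·2 = 127)
  q = 1: r = 60, s = 1 − 1·(-1) = 2, t = -1 − 1·2 = -3  (check: 501·2 + 314·(-3) = 60)
  q = 2: r = 7, s = -1 − 2·2 = -5, t = 2 − 2·(-3) = 8  (check: 501·(-5) + 314·8 = 7)
  q = 8: r = 4, s = 2 − 8·(-5) = 42, t = -3 − 8·8 = -67  (check: 501·42 + 314·(-67) = 4)
  q = 1: r = 3, s = -5 − 1·42 = -47, t = 8 − 1·(-67) = 75  (check: 501·(-47) + 314·75 = 3)
  q = 1: r = 1, s = 42 − 1·(-47) = 89, t = -67 − 1·75 = -142  (check: 501·89 + 314·(-142) = 1)
The row with r = 1 (the gcd) gives the Bezout coefficients s = 89, t = -142.
Result: 501 · (89) + 314 · (-142) = 1.

gcd(501, 314) = 1; s = 89, t = -142 (check: 501·89 + 314·(-142) = 1).


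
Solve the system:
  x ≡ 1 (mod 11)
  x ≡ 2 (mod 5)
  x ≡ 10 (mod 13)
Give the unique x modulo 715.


Moduli 11, 5, 13 are pairwise coprime; by CRT there is a unique solution modulo M = 11 · 5 · 13 = 715.
Solve pairwise, accumulating the modulus:
  Start with x ≡ 1 (mod 11).
  Combine with x ≡ 2 (mod 5): since gcd(11, 5) = 1, we get a unique residue mod 55.
    Write x = 1 + 11·t and substitute into x ≡ 2 (mod 5): 11·t ≡ 2 − 1 = 1 (mod 5).
    Reduce coefficients mod 5: 1·t ≡ 1 (mod 5).
    So t ≡ 1 (mod 5).
    Then x = 1 + 11·1 = 12, valid modulo lcm(11, 5) = 55: x ≡ 12 (mod 55).
  Combine with x ≡ 10 (mod 13): since gcd(55, 13) = 1, we get a unique residue mod 715.
    Write x = 12 + 55·t and substitute into x ≡ 10 (mod 13): 55·t ≡ 10 − 12 = -2 (mod 13).
    Reduce coefficients mod 13: 3·t ≡ 11 (mod 13).
    The inverse of 3 mod 13 is 9 (since 3·9 = 27 = 2·13 + 1), so t ≡ 9·11 = 99 ≡ 8 (mod 13).
    Then x = 12 + 55·8 = 452, valid modulo lcm(55, 13) = 715: x ≡ 452 (mod 715).
Verify: 452 mod 11 = 1 ✓, 452 mod 5 = 2 ✓, 452 mod 13 = 10 ✓.

x ≡ 452 (mod 715).


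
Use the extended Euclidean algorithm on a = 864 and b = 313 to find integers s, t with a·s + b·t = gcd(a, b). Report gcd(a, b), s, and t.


Euclidean algorithm on (864, 313) — divide until remainder is 0:
  864 = 2 · 313 + 238
  313 = 1 · 238 + 75
  238 = 3 · 75 + 13
  75 = 5 · 13 + 10
  13 = 1 · 10 + 3
  10 = 3 · 3 + 1
  3 = 3 · 1 + 0
gcd(864, 313) = 1.
Track Bezout coefficients alongside the remainders: start with r₀ = 864 = a·1 + b·0 (s = 1, t = 0) and r₁ = 313 = a·0 + b·1 (s = 0, t = 1); each new remainder r_{k+1} = r_{k-1} − q_k·r_k inherits s_{k+1} = s_{k-1} − q_k·s_k, t_{k+1} = t_{k-1} − q_k·t_k, so r_k = a·s_k + b·t_k at every step:
  q = 2: r = 238, s = 1 − 2·0 = 1, t = 0 − 2·1 = -2  (check: 864·1 + 313·(-2) = 238)
  q = 1: r = 75, s = 0 − 1·1 = -1, t = 1 − 1·(-2) = 3  (check: 864·(-1) + 313·3 = 75)
  q = 3: r = 13, s = 1 − 3·(-1) = 4, t = -2 − 3·3 = -11  (check: 864·4 + 313·(-11) = 13)
  q = 5: r = 10, s = -1 − 5·4 = -21, t = 3 − 5·(-11) = 58  (check: 864·(-21) + 313·58 = 10)
  q = 1: r = 3, s = 4 − 1·(-21) = 25, t = -11 − 1·58 = -69  (check: 864·25 + 313·(-69) = 3)
  q = 3: r = 1, s = -21 − 3·25 = -96, t = 58 − 3·(-69) = 265  (check: 864·(-96) + 313·265 = 1)
The row with r = 1 (the gcd) gives the Bezout coefficients s = -96, t = 265.
Result: 864 · (-96) + 313 · (265) = 1.

gcd(864, 313) = 1; s = -96, t = 265 (check: 864·(-96) + 313·265 = 1).


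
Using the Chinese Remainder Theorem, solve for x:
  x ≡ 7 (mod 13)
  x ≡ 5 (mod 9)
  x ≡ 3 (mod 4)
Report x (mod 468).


Moduli 13, 9, 4 are pairwise coprime; by CRT there is a unique solution modulo M = 13 · 9 · 4 = 468.
Solve pairwise, accumulating the modulus:
  Start with x ≡ 7 (mod 13).
  Combine with x ≡ 5 (mod 9): since gcd(13, 9) = 1, we get a unique residue mod 117.
    Write x = 7 + 13·t and substitute into x ≡ 5 (mod 9): 13·t ≡ 5 − 7 = -2 (mod 9).
    Reduce coefficients mod 9: 4·t ≡ 7 (mod 9).
    The inverse of 4 mod 9 is 7 (since 4·7 = 28 = 3·9 + 1), so t ≡ 7·7 = 49 ≡ 4 (mod 9).
    Then x = 7 + 13·4 = 59, valid modulo lcm(13, 9) = 117: x ≡ 59 (mod 117).
  Combine with x ≡ 3 (mod 4): since gcd(117, 4) = 1, we get a unique residue mod 468.
    Write x = 59 + 117·t and substitute into x ≡ 3 (mod 4): 117·t ≡ 3 − 59 = -56 (mod 4).
    Reduce coefficients mod 4: 1·t ≡ 0 (mod 4).
    So t ≡ 0 (mod 4).
    Then x = 59 + 117·0 = 59, valid modulo lcm(117, 4) = 468: x ≡ 59 (mod 468).
Verify: 59 mod 13 = 7 ✓, 59 mod 9 = 5 ✓, 59 mod 4 = 3 ✓.

x ≡ 59 (mod 468).


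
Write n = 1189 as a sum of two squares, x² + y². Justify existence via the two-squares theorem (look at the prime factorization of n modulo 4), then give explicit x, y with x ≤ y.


Step 1: Factor n = 1189 = 29 · 41.
Step 2: Check the mod-4 condition on each prime factor: 29 ≡ 1 (mod 4), exponent 1; 41 ≡ 1 (mod 4), exponent 1.
All primes ≡ 3 (mod 4) appear to even exponent (or don't appear), so by the two-squares theorem n IS expressible as a sum of two squares.
Step 3: Build a representation. Here n = 29 · 41 is a product of primes ≡ 1 (mod 4). Each prime p ≡ 1 (mod 4) is itself a sum of two squares; find a² by testing p − a² for a perfect square:
  29: 29 − 1² = 28, 29 − 2² = 25 = 5² ⇒ 29 = 2² + 5².
  41: 41 − 1² = 40, 41 − 2² = 37, 41 − 3² = 32, 41 − 4² = 25 = 5² ⇒ 41 = 4² + 5².
  Combine using the Brahmagupta–Fibonacci identity (a² + b²)(c² + d²) = (ac − bd)² + (ad + bc)² = (ac + bd)² + (ad − bc)²:
  29 · 41 = 1189: from (2² + 5²)(4² + 5²), take (2·4 − 5·5, 2·5 + 5·4) = (8 − 25, 10 + 20) = (-17, 30); dropping signs (only squares matter) gives (17, 30); check 17² + 30² = 289 + 900 = 1189 ✓.
Step 4: Order so x ≤ y and verify: 17² + 30² = 289 + 900 = 1189 = n. ✓

n = 1189 = 17² + 30² (one valid representation with x ≤ y).


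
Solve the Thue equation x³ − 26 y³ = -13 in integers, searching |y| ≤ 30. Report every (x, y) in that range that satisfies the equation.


The equation is x³ - 26y³ = -13. For fixed y, x³ = 26·y³ − 13, so a solution requires the RHS to be a perfect cube.
Strategy: iterate y from -30 to 30, compute RHS = 26·y³ − 13, and check whether it is a (positive or negative) perfect cube.
Check small values of y:
  y = 0: RHS = -13 is not a perfect cube.
  y = 1: RHS = 13 is not a perfect cube.
  y = -1: RHS = -39 is not a perfect cube.
  y = 2: RHS = 195 is not a perfect cube.
  y = -2: RHS = -221 is not a perfect cube.
  y = 3: RHS = 689 is not a perfect cube.
  y = -3: RHS = -715 is not a perfect cube.
Continuing the search up to |y| = 30 finds no solutions either.
No (x, y) in the scanned range satisfies the equation.

No integer solutions with |y| ≤ 30.


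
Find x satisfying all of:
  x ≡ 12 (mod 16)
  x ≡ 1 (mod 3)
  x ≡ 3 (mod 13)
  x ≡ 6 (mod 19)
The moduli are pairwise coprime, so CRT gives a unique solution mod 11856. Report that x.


Product of moduli M = 16 · 3 · 13 · 19 = 11856.
Merge one congruence at a time:
  Start: x ≡ 12 (mod 16).
  Combine with x ≡ 1 (mod 3); new modulus lcm = 48.
    Write x = 12 + 16·t and substitute into x ≡ 1 (mod 3): 16·t ≡ 1 − 12 = -11 (mod 3).
    Reduce coefficients mod 3: 1·t ≡ 1 (mod 3).
    So t ≡ 1 (mod 3).
    Then x = 12 + 16·1 = 28, valid modulo lcm(16, 3) = 48: x ≡ 28 (mod 48).
  Combine with x ≡ 3 (mod 13); new modulus lcm = 624.
    Write x = 28 + 48·t and substitute into x ≡ 3 (mod 13): 48·t ≡ 3 − 28 = -25 (mod 13).
    Reduce coefficients mod 13: 9·t ≡ 1 (mod 13).
    The inverse of 9 mod 13 is 3 (since 9·3 = 27 = 2·13 + 1), so t ≡ 3·1 = 3 ≡ 3 (mod 13).
    Then x = 28 + 48·3 = 172, valid modulo lcm(48, 13) = 624: x ≡ 172 (mod 624).
  Combine with x ≡ 6 (mod 19); new modulus lcm = 11856.
    Write x = 172 + 624·t and substitute into x ≡ 6 (mod 19): 624·t ≡ 6 − 172 = -166 (mod 19).
    Reduce coefficients mod 19: 16·t ≡ 5 (mod 19).
    The inverse of 16 mod 19 is 6 (since 16·6 = 96 = 5·19 + 1), so t ≡ 6·5 = 30 ≡ 11 (mod 19).
    Then x = 172 + 624·11 = 7036, valid modulo lcm(624, 19) = 11856: x ≡ 7036 (mod 11856).
Verify against each original: 7036 mod 16 = 12, 7036 mod 3 = 1, 7036 mod 13 = 3, 7036 mod 19 = 6.

x ≡ 7036 (mod 11856).


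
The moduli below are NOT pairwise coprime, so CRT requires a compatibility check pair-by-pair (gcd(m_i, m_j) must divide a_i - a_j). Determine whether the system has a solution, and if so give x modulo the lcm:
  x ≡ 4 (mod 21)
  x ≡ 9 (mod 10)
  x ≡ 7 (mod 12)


Moduli 21, 10, 12 are not pairwise coprime, so CRT works modulo lcm(m_i) when all pairwise compatibility conditions hold.
Pairwise compatibility: gcd(m_i, m_j) must divide a_i - a_j for every pair.
Merge one congruence at a time:
  Start: x ≡ 4 (mod 21).
  Combine with x ≡ 9 (mod 10): gcd(21, 10) = 1; 9 - 4 = 5, which IS divisible by 1, so compatible.
    Write x = 4 + 21·t and substitute into x ≡ 9 (mod 10): 21·t ≡ 9 − 4 = 5 (mod 10).
    Reduce coefficients mod 10: 1·t ≡ 5 (mod 10).
    So t ≡ 5 (mod 10).
    Then x = 4 + 21·5 = 109, valid modulo lcm(21, 10) = 210: x ≡ 109 (mod 210).
  Combine with x ≡ 7 (mod 12): gcd(210, 12) = 6; 7 - 109 = -102, which IS divisible by 6, so compatible.
    Write x = 109 + 210·t and substitute into x ≡ 7 (mod 12): 210·t ≡ 7 − 109 = -102 (mod 12).
    Divide the congruence (and modulus) by g = 6: 35·t ≡ -17 (mod 2).
    Reduce coefficients mod 2: 1·t ≡ 1 (mod 2).
    So t ≡ 1 (mod 2).
    Then x = 109 + 210·1 = 319, valid modulo lcm(210, 12) = 420: x ≡ 319 (mod 420).
Verify: 319 mod 21 = 4, 319 mod 10 = 9, 319 mod 12 = 7.

x ≡ 319 (mod 420).


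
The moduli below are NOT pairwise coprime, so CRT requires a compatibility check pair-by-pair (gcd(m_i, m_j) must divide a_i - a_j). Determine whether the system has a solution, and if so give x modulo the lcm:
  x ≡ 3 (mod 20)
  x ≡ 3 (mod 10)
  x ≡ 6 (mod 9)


Moduli 20, 10, 9 are not pairwise coprime, so CRT works modulo lcm(m_i) when all pairwise compatibility conditions hold.
Pairwise compatibility: gcd(m_i, m_j) must divide a_i - a_j for every pair.
Merge one congruence at a time:
  Start: x ≡ 3 (mod 20).
  Combine with x ≡ 3 (mod 10): gcd(20, 10) = 10; 3 - 3 = 0, which IS divisible by 10, so compatible.
    Write x = 3 + 20·t and substitute into x ≡ 3 (mod 10): 20·t ≡ 3 − 3 = 0 (mod 10).
    Divide the congruence (and modulus) by g = 10: 2·t ≡ 0 (mod 1).
    Modulo 1 every t works; take t = 0.
    Then x = 3 + 20·0 = 3, valid modulo lcm(20, 10) = 20: x ≡ 3 (mod 20).
  Combine with x ≡ 6 (mod 9): gcd(20, 9) = 1; 6 - 3 = 3, which IS divisible by 1, so compatible.
    Write x = 3 + 20·t and substitute into x ≡ 6 (mod 9): 20·t ≡ 6 − 3 = 3 (mod 9).
    Reduce coefficients mod 9: 2·t ≡ 3 (mod 9).
    The inverse of 2 mod 9 is 5 (since 2·5 = 10 = 1·9 + 1), so t ≡ 5·3 = 15 ≡ 6 (mod 9).
    Then x = 3 + 20·6 = 123, valid modulo lcm(20, 9) = 180: x ≡ 123 (mod 180).
Verify: 123 mod 20 = 3, 123 mod 10 = 3, 123 mod 9 = 6.

x ≡ 123 (mod 180).


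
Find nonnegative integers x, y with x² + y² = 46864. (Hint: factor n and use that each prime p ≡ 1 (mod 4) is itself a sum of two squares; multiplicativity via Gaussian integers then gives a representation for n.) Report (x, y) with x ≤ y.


Step 1: Factor n = 46864 = 2^4 · 29 · 101.
Step 2: Check the mod-4 condition on each prime factor: 2 = 2 (special); 29 ≡ 1 (mod 4), exponent 1; 101 ≡ 1 (mod 4), exponent 1.
All primes ≡ 3 (mod 4) appear to even exponent (or don't appear), so by the two-squares theorem n IS expressible as a sum of two squares.
Step 3: Build a representation. Group n = k² · m with k = 4 and m = 29 · 101 = 2929 (a product of primes ≡ 1 (mod 4)); a representation of m scales to one of n via (k·x)² + (k·y)² = k²(x² + y²). Each prime p ≡ 1 (mod 4) is itself a sum of two squares; find a² by testing p − a² for a perfect square:
  29: 29 − 1² = 28, 29 − 2² = 25 = 5² ⇒ 29 = 2² + 5².
  101: 101 − 1² = 100 = 10² ⇒ 101 = 1² + 10².
  Combine using the Brahmagupta–Fibonacci identity (a² + b²)(c² + d²) = (ac − bd)² + (ad + bc)² = (ac + bd)² + (ad − bc)²:
  29 · 101 = 2929: from (2² + 5²)(1² + 10²), take (2·1 − 5·10, 2·10 + 5·1) = (2 − 50, 20 + 5) = (-48, 25); dropping signs (only squares matter) gives (48, 25); check 48² + 25² = 2304 + 625 = 2929 ✓.
  Scale by k = 4: (4·48, 4·25) = (192, 100).
Step 4: Order so x ≤ y and verify: 100² + 192² = 10000 + 36864 = 46864 = n. ✓

n = 46864 = 100² + 192² (one valid representation with x ≤ y).


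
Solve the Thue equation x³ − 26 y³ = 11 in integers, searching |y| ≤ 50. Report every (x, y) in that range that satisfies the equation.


The equation is x³ - 26y³ = 11. For fixed y, x³ = 26·y³ + 11, so a solution requires the RHS to be a perfect cube.
Strategy: iterate y from -50 to 50, compute RHS = 26·y³ + 11, and check whether it is a (positive or negative) perfect cube.
Check small values of y:
  y = 0: RHS = 11 is not a perfect cube.
  y = 1: RHS = 37 is not a perfect cube.
  y = -1: RHS = -15 is not a perfect cube.
  y = 2: RHS = 219 is not a perfect cube.
  y = -2: RHS = -197 is not a perfect cube.
  y = 3: RHS = 713 is not a perfect cube.
  y = -3: RHS = -691 is not a perfect cube.
Continuing the search up to |y| = 50 finds no solutions either.
No (x, y) in the scanned range satisfies the equation.

No integer solutions with |y| ≤ 50.


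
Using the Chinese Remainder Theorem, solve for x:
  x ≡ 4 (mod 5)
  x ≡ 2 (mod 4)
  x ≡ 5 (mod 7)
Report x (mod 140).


Moduli 5, 4, 7 are pairwise coprime; by CRT there is a unique solution modulo M = 5 · 4 · 7 = 140.
Solve pairwise, accumulating the modulus:
  Start with x ≡ 4 (mod 5).
  Combine with x ≡ 2 (mod 4): since gcd(5, 4) = 1, we get a unique residue mod 20.
    Write x = 4 + 5·t and substitute into x ≡ 2 (mod 4): 5·t ≡ 2 − 4 = -2 (mod 4).
    Reduce coefficients mod 4: 1·t ≡ 2 (mod 4).
    So t ≡ 2 (mod 4).
    Then x = 4 + 5·2 = 14, valid modulo lcm(5, 4) = 20: x ≡ 14 (mod 20).
  Combine with x ≡ 5 (mod 7): since gcd(20, 7) = 1, we get a unique residue mod 140.
    Write x = 14 + 20·t and substitute into x ≡ 5 (mod 7): 20·t ≡ 5 − 14 = -9 (mod 7).
    Reduce coefficients mod 7: 6·t ≡ 5 (mod 7).
    The inverse of 6 mod 7 is 6 (since 6·6 = 36 = 5·7 + 1), so t ≡ 6·5 = 30 ≡ 2 (mod 7).
    Then x = 14 + 20·2 = 54, valid modulo lcm(20, 7) = 140: x ≡ 54 (mod 140).
Verify: 54 mod 5 = 4 ✓, 54 mod 4 = 2 ✓, 54 mod 7 = 5 ✓.

x ≡ 54 (mod 140).


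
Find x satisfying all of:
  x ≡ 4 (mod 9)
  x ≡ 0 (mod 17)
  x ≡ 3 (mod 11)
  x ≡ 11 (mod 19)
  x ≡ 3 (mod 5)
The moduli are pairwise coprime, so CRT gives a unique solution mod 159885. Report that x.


Product of moduli M = 9 · 17 · 11 · 19 · 5 = 159885.
Merge one congruence at a time:
  Start: x ≡ 4 (mod 9).
  Combine with x ≡ 0 (mod 17); new modulus lcm = 153.
    Write x = 4 + 9·t and substitute into x ≡ 0 (mod 17): 9·t ≡ 0 − 4 = -4 (mod 17).
    Reduce coefficients mod 17: 9·t ≡ 13 (mod 17).
    The inverse of 9 mod 17 is 2 (since 9·2 = 18 = 1·17 + 1), so t ≡ 2·13 = 26 ≡ 9 (mod 17).
    Then x = 4 + 9·9 = 85, valid modulo lcm(9, 17) = 153: x ≡ 85 (mod 153).
  Combine with x ≡ 3 (mod 11); new modulus lcm = 1683.
    Write x = 85 + 153·t and substitute into x ≡ 3 (mod 11): 153·t ≡ 3 − 85 = -82 (mod 11).
    Reduce coefficients mod 11: 10·t ≡ 6 (mod 11).
    The inverse of 10 mod 11 is 10 (since 10·10 = 100 = 9·11 + 1), so t ≡ 10·6 = 60 ≡ 5 (mod 11).
    Then x = 85 + 153·5 = 850, valid modulo lcm(153, 11) = 1683: x ≡ 850 (mod 1683).
  Combine with x ≡ 11 (mod 19); new modulus lcm = 31977.
    Write x = 850 + 1683·t and substitute into x ≡ 11 (mod 19): 1683·t ≡ 11 − 850 = -839 (mod 19).
    Reduce coefficients mod 19: 11·t ≡ 16 (mod 19).
    The inverse of 11 mod 19 is 7 (since 11·7 = 77 = 4·19 + 1), so t ≡ 7·16 = 112 ≡ 17 (mod 19).
    Then x = 850 + 1683·17 = 29461, valid modulo lcm(1683, 19) = 31977: x ≡ 29461 (mod 31977).
  Combine with x ≡ 3 (mod 5); new modulus lcm = 159885.
    Write x = 29461 + 31977·t and substitute into x ≡ 3 (mod 5): 31977·t ≡ 3 − 29461 = -29458 (mod 5).
    Reduce coefficients mod 5: 2·t ≡ 2 (mod 5).
    The inverse of 2 mod 5 is 3 (since 2·3 = 6 = 1·5 + 1), so t ≡ 3·2 = 6 ≡ 1 (mod 5).
    Then x = 29461 + 31977·1 = 61438, valid modulo lcm(31977, 5) = 159885: x ≡ 61438 (mod 159885).
Verify against each original: 61438 mod 9 = 4, 61438 mod 17 = 0, 61438 mod 11 = 3, 61438 mod 19 = 11, 61438 mod 5 = 3.

x ≡ 61438 (mod 159885).


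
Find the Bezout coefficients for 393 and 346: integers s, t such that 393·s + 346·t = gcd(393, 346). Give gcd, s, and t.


Euclidean algorithm on (393, 346) — divide until remainder is 0:
  393 = 1 · 346 + 47
  346 = 7 · 47 + 17
  47 = 2 · 17 + 13
  17 = 1 · 13 + 4
  13 = 3 · 4 + 1
  4 = 4 · 1 + 0
gcd(393, 346) = 1.
Track Bezout coefficients alongside the remainders: start with r₀ = 393 = a·1 + b·0 (s = 1, t = 0) and r₁ = 346 = a·0 + b·1 (s = 0, t = 1); each new remainder r_{k+1} = r_{k-1} − q_k·r_k inherits s_{k+1} = s_{k-1} − q_k·s_k, t_{k+1} = t_{k-1} − q_k·t_k, so r_k = a·s_k + b·t_k at every step:
  q = 1: r = 47, s = 1 − 1·0 = 1, t = 0 − 1·1 = -1  (check: 393·1 + 346·(-1) = 47)
  q = 7: r = 17, s = 0 − 7·1 = -7, t = 1 − 7·(-1) = 8  (check: 393·(-7) + 346·8 = 17)
  q = 2: r = 13, s = 1 − 2·(-7) = 15, t = -1 − 2·8 = -17  (check: 393·15 + 346·(-17) = 13)
  q = 1: r = 4, s = -7 − 1·15 = -22, t = 8 − 1·(-17) = 25  (check: 393·(-22) + 346·25 = 4)
  q = 3: r = 1, s = 15 − 3·(-22) = 81, t = -17 − 3·25 = -92  (check: 393·81 + 346·(-92) = 1)
The row with r = 1 (the gcd) gives the Bezout coefficients s = 81, t = -92.
Result: 393 · (81) + 346 · (-92) = 1.

gcd(393, 346) = 1; s = 81, t = -92 (check: 393·81 + 346·(-92) = 1).
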